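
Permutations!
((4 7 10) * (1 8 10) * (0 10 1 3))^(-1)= ((0 10 4 7 3)(1 8))^(-1)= (0 3 7 4 10)(1 8)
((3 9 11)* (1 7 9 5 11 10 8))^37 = ((1 7 9 10 8)(3 5 11))^37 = (1 9 8 7 10)(3 5 11)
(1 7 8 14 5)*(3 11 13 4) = (1 7 8 14 5)(3 11 13 4) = [0, 7, 2, 11, 3, 1, 6, 8, 14, 9, 10, 13, 12, 4, 5]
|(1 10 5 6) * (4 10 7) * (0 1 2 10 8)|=|(0 1 7 4 8)(2 10 5 6)|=20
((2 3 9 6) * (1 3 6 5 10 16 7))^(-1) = (1 7 16 10 5 9 3)(2 6)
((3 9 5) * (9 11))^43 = (3 5 9 11)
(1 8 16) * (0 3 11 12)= (0 3 11 12)(1 8 16)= [3, 8, 2, 11, 4, 5, 6, 7, 16, 9, 10, 12, 0, 13, 14, 15, 1]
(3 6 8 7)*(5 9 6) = (3 5 9 6 8 7) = [0, 1, 2, 5, 4, 9, 8, 3, 7, 6]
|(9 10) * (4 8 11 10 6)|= 6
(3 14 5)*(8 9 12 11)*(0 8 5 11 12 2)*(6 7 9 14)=[8, 1, 0, 6, 4, 3, 7, 9, 14, 2, 10, 5, 12, 13, 11]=(0 8 14 11 5 3 6 7 9 2)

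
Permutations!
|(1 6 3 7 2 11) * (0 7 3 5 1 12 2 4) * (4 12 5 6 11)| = |(0 7 12 2 4)(1 11 5)| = 15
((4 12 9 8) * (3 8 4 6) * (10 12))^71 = ((3 8 6)(4 10 12 9))^71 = (3 6 8)(4 9 12 10)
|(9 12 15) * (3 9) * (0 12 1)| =|(0 12 15 3 9 1)| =6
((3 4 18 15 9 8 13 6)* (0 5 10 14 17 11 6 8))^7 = (0 3 10 18 17 9 6 5 4 14 15 11)(8 13) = ((0 5 10 14 17 11 6 3 4 18 15 9)(8 13))^7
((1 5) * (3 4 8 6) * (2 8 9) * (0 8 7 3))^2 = ((0 8 6)(1 5)(2 7 3 4 9))^2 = (0 6 8)(2 3 9 7 4)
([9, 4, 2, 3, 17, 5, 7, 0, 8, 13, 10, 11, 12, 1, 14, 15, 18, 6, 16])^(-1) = (0 7 6 17 4 1 13 9)(16 18)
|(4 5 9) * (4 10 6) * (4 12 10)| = |(4 5 9)(6 12 10)| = 3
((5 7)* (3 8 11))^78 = ((3 8 11)(5 7))^78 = (11)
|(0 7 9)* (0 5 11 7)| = |(5 11 7 9)| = 4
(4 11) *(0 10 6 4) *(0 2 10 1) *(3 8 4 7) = (0 1)(2 10 6 7 3 8 4 11) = [1, 0, 10, 8, 11, 5, 7, 3, 4, 9, 6, 2]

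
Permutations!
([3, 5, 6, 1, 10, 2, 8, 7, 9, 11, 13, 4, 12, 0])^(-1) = (0 13 10 4 11 9 8 6 2 5 1 3)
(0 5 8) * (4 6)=(0 5 8)(4 6)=[5, 1, 2, 3, 6, 8, 4, 7, 0]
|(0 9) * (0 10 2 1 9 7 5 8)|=|(0 7 5 8)(1 9 10 2)|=4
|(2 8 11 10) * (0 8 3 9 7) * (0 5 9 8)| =15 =|(2 3 8 11 10)(5 9 7)|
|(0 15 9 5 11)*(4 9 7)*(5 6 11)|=7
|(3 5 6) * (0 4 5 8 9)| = 7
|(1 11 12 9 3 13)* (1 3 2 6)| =6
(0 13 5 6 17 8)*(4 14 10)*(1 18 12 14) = (0 13 5 6 17 8)(1 18 12 14 10 4) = [13, 18, 2, 3, 1, 6, 17, 7, 0, 9, 4, 11, 14, 5, 10, 15, 16, 8, 12]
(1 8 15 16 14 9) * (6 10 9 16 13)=(1 8 15 13 6 10 9)(14 16)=[0, 8, 2, 3, 4, 5, 10, 7, 15, 1, 9, 11, 12, 6, 16, 13, 14]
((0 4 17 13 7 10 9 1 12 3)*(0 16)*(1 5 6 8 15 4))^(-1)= (0 16 3 12 1)(4 15 8 6 5 9 10 7 13 17)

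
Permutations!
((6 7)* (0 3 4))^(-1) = ((0 3 4)(6 7))^(-1) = (0 4 3)(6 7)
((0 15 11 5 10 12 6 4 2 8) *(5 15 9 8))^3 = ((0 9 8)(2 5 10 12 6 4)(11 15))^3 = (2 12)(4 10)(5 6)(11 15)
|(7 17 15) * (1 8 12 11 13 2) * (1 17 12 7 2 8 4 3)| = |(1 4 3)(2 17 15)(7 12 11 13 8)| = 15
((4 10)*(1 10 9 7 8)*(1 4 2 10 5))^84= ((1 5)(2 10)(4 9 7 8))^84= (10)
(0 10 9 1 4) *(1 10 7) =(0 7 1 4)(9 10) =[7, 4, 2, 3, 0, 5, 6, 1, 8, 10, 9]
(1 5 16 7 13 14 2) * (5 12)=(1 12 5 16 7 13 14 2)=[0, 12, 1, 3, 4, 16, 6, 13, 8, 9, 10, 11, 5, 14, 2, 15, 7]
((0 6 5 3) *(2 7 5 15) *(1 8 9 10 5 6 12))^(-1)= (0 3 5 10 9 8 1 12)(2 15 6 7)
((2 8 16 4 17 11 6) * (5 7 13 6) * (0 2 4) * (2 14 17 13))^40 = ((0 14 17 11 5 7 2 8 16)(4 13 6))^40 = (0 5 16 11 8 17 2 14 7)(4 13 6)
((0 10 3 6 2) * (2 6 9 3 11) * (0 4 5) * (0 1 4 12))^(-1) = (0 12 2 11 10)(1 5 4)(3 9)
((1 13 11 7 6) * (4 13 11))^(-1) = ((1 11 7 6)(4 13))^(-1) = (1 6 7 11)(4 13)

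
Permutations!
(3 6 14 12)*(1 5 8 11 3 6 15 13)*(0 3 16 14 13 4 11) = (0 3 15 4 11 16 14 12 6 13 1 5 8) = [3, 5, 2, 15, 11, 8, 13, 7, 0, 9, 10, 16, 6, 1, 12, 4, 14]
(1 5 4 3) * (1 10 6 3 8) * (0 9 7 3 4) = [9, 5, 2, 10, 8, 0, 4, 3, 1, 7, 6] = (0 9 7 3 10 6 4 8 1 5)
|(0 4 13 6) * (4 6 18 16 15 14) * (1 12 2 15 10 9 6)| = 13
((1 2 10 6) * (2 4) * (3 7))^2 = (1 2 6 4 10)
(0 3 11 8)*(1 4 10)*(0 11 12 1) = [3, 4, 2, 12, 10, 5, 6, 7, 11, 9, 0, 8, 1] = (0 3 12 1 4 10)(8 11)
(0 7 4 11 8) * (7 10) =(0 10 7 4 11 8) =[10, 1, 2, 3, 11, 5, 6, 4, 0, 9, 7, 8]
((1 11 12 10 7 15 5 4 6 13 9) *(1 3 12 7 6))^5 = (1 4 5 15 7 11)(3 9 13 6 10 12)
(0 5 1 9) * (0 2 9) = (0 5 1)(2 9) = [5, 0, 9, 3, 4, 1, 6, 7, 8, 2]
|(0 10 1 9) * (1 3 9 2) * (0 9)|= 6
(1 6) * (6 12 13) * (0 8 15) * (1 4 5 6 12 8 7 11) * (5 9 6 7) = (0 5 7 11 1 8 15)(4 9 6)(12 13) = [5, 8, 2, 3, 9, 7, 4, 11, 15, 6, 10, 1, 13, 12, 14, 0]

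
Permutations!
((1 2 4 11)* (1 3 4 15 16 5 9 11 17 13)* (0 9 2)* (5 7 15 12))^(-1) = (0 1 13 17 4 3 11 9)(2 5 12)(7 16 15)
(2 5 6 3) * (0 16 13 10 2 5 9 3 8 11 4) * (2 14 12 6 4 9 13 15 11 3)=(0 16 15 11 9 2 13 10 14 12 6 8 3 5 4)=[16, 1, 13, 5, 0, 4, 8, 7, 3, 2, 14, 9, 6, 10, 12, 11, 15]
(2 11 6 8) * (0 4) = (0 4)(2 11 6 8) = [4, 1, 11, 3, 0, 5, 8, 7, 2, 9, 10, 6]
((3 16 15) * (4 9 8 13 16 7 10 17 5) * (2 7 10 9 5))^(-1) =((2 7 9 8 13 16 15 3 10 17)(4 5))^(-1) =(2 17 10 3 15 16 13 8 9 7)(4 5)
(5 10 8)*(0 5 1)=(0 5 10 8 1)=[5, 0, 2, 3, 4, 10, 6, 7, 1, 9, 8]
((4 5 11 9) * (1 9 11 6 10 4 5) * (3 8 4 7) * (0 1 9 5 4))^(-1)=((11)(0 1 5 6 10 7 3 8)(4 9))^(-1)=(11)(0 8 3 7 10 6 5 1)(4 9)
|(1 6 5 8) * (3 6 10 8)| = |(1 10 8)(3 6 5)| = 3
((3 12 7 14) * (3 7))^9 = (3 12)(7 14)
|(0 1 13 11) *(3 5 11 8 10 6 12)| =10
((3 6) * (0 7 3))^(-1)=(0 6 3 7)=((0 7 3 6))^(-1)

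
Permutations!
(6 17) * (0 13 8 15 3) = [13, 1, 2, 0, 4, 5, 17, 7, 15, 9, 10, 11, 12, 8, 14, 3, 16, 6] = (0 13 8 15 3)(6 17)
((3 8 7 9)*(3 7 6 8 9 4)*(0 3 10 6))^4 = ((0 3 9 7 4 10 6 8))^4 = (0 4)(3 10)(6 9)(7 8)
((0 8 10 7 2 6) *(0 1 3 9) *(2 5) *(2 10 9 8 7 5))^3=((0 7 2 6 1 3 8 9)(5 10))^3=(0 6 8 7 1 9 2 3)(5 10)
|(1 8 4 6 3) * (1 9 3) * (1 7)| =|(1 8 4 6 7)(3 9)| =10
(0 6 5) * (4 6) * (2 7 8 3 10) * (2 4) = (0 2 7 8 3 10 4 6 5) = [2, 1, 7, 10, 6, 0, 5, 8, 3, 9, 4]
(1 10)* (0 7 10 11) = (0 7 10 1 11) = [7, 11, 2, 3, 4, 5, 6, 10, 8, 9, 1, 0]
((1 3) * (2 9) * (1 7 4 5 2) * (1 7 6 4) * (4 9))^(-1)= ((1 3 6 9 7)(2 4 5))^(-1)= (1 7 9 6 3)(2 5 4)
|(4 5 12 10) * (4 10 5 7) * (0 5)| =|(0 5 12)(4 7)| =6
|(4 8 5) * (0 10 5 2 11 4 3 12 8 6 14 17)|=|(0 10 5 3 12 8 2 11 4 6 14 17)|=12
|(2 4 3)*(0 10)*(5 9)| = |(0 10)(2 4 3)(5 9)| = 6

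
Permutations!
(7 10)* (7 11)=(7 10 11)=[0, 1, 2, 3, 4, 5, 6, 10, 8, 9, 11, 7]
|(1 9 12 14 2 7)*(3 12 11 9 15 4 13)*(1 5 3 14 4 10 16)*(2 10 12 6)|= |(1 15 12 4 13 14 10 16)(2 7 5 3 6)(9 11)|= 40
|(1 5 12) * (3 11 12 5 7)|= |(1 7 3 11 12)|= 5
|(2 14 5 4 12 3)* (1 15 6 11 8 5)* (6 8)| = 18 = |(1 15 8 5 4 12 3 2 14)(6 11)|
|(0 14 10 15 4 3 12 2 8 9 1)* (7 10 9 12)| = 60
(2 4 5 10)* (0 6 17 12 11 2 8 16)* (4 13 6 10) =(0 10 8 16)(2 13 6 17 12 11)(4 5) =[10, 1, 13, 3, 5, 4, 17, 7, 16, 9, 8, 2, 11, 6, 14, 15, 0, 12]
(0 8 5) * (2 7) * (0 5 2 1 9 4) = (0 8 2 7 1 9 4) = [8, 9, 7, 3, 0, 5, 6, 1, 2, 4]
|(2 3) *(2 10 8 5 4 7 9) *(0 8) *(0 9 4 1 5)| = 4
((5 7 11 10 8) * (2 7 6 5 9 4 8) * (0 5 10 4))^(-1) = (0 9 8 4 11 7 2 10 6 5)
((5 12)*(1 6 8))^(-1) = (1 8 6)(5 12)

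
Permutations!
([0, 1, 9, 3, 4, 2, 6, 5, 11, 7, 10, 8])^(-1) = [0, 1, 5, 3, 4, 7, 6, 9, 11, 2, 10, 8]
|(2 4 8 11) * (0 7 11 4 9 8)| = |(0 7 11 2 9 8 4)| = 7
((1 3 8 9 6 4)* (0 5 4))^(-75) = ((0 5 4 1 3 8 9 6))^(-75) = (0 8 4 6 3 5 9 1)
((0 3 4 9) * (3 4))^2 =(0 9 4)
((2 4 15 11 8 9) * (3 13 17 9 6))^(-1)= (2 9 17 13 3 6 8 11 15 4)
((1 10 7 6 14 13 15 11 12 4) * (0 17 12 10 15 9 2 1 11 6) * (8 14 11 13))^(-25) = ((0 17 12 4 13 9 2 1 15 6 11 10 7)(8 14))^(-25) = (0 17 12 4 13 9 2 1 15 6 11 10 7)(8 14)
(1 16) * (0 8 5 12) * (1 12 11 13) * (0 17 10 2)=(0 8 5 11 13 1 16 12 17 10 2)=[8, 16, 0, 3, 4, 11, 6, 7, 5, 9, 2, 13, 17, 1, 14, 15, 12, 10]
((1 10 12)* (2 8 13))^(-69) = (13)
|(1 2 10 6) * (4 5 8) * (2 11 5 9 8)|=|(1 11 5 2 10 6)(4 9 8)|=6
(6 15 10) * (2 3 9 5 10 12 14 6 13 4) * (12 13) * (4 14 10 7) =[0, 1, 3, 9, 2, 7, 15, 4, 8, 5, 12, 11, 10, 14, 6, 13] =(2 3 9 5 7 4)(6 15 13 14)(10 12)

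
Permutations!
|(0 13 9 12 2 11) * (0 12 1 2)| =|(0 13 9 1 2 11 12)| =7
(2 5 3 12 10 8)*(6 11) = (2 5 3 12 10 8)(6 11) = [0, 1, 5, 12, 4, 3, 11, 7, 2, 9, 8, 6, 10]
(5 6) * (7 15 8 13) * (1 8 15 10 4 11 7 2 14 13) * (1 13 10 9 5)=(15)(1 8 13 2 14 10 4 11 7 9 5 6)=[0, 8, 14, 3, 11, 6, 1, 9, 13, 5, 4, 7, 12, 2, 10, 15]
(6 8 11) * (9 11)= (6 8 9 11)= [0, 1, 2, 3, 4, 5, 8, 7, 9, 11, 10, 6]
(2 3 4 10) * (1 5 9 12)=(1 5 9 12)(2 3 4 10)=[0, 5, 3, 4, 10, 9, 6, 7, 8, 12, 2, 11, 1]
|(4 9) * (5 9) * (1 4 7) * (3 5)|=6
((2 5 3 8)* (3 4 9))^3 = (2 9)(3 5)(4 8)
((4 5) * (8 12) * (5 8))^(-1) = (4 5 12 8)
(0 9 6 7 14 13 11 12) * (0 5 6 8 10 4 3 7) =(0 9 8 10 4 3 7 14 13 11 12 5 6) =[9, 1, 2, 7, 3, 6, 0, 14, 10, 8, 4, 12, 5, 11, 13]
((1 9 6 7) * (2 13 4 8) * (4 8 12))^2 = ((1 9 6 7)(2 13 8)(4 12))^2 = (1 6)(2 8 13)(7 9)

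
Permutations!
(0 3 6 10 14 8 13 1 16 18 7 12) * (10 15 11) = (0 3 6 15 11 10 14 8 13 1 16 18 7 12) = [3, 16, 2, 6, 4, 5, 15, 12, 13, 9, 14, 10, 0, 1, 8, 11, 18, 17, 7]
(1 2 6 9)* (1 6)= (1 2)(6 9)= [0, 2, 1, 3, 4, 5, 9, 7, 8, 6]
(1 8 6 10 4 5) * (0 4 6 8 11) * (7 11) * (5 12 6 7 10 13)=(0 4 12 6 13 5 1 10 7 11)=[4, 10, 2, 3, 12, 1, 13, 11, 8, 9, 7, 0, 6, 5]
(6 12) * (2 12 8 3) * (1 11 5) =(1 11 5)(2 12 6 8 3) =[0, 11, 12, 2, 4, 1, 8, 7, 3, 9, 10, 5, 6]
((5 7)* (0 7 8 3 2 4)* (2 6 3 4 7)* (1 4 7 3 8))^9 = (8)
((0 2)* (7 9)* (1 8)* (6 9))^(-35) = (0 2)(1 8)(6 9 7)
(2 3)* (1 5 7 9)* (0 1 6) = [1, 5, 3, 2, 4, 7, 0, 9, 8, 6] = (0 1 5 7 9 6)(2 3)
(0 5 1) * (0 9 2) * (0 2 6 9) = (0 5 1)(6 9) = [5, 0, 2, 3, 4, 1, 9, 7, 8, 6]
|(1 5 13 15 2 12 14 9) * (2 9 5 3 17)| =|(1 3 17 2 12 14 5 13 15 9)| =10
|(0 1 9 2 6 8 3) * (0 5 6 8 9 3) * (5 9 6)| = 6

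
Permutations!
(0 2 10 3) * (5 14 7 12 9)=(0 2 10 3)(5 14 7 12 9)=[2, 1, 10, 0, 4, 14, 6, 12, 8, 5, 3, 11, 9, 13, 7]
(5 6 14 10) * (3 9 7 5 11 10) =(3 9 7 5 6 14)(10 11) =[0, 1, 2, 9, 4, 6, 14, 5, 8, 7, 11, 10, 12, 13, 3]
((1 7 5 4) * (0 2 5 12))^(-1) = (0 12 7 1 4 5 2)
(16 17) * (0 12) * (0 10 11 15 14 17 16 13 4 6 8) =[12, 1, 2, 3, 6, 5, 8, 7, 0, 9, 11, 15, 10, 4, 17, 14, 16, 13] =(0 12 10 11 15 14 17 13 4 6 8)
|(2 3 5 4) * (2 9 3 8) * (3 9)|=|(9)(2 8)(3 5 4)|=6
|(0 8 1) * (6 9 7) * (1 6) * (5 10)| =|(0 8 6 9 7 1)(5 10)| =6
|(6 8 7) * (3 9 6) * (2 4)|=10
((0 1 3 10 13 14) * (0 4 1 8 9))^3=((0 8 9)(1 3 10 13 14 4))^3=(1 13)(3 14)(4 10)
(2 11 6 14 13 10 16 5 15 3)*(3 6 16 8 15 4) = (2 11 16 5 4 3)(6 14 13 10 8 15) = [0, 1, 11, 2, 3, 4, 14, 7, 15, 9, 8, 16, 12, 10, 13, 6, 5]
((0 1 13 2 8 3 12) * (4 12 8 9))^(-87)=(0 9 1 4 13 12 2)(3 8)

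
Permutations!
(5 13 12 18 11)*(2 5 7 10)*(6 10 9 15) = [0, 1, 5, 3, 4, 13, 10, 9, 8, 15, 2, 7, 18, 12, 14, 6, 16, 17, 11] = (2 5 13 12 18 11 7 9 15 6 10)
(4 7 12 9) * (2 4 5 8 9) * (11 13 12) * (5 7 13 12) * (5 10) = [0, 1, 4, 3, 13, 8, 6, 11, 9, 7, 5, 12, 2, 10] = (2 4 13 10 5 8 9 7 11 12)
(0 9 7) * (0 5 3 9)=[0, 1, 2, 9, 4, 3, 6, 5, 8, 7]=(3 9 7 5)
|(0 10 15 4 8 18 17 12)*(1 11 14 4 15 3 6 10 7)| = |(0 7 1 11 14 4 8 18 17 12)(3 6 10)| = 30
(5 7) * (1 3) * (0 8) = (0 8)(1 3)(5 7) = [8, 3, 2, 1, 4, 7, 6, 5, 0]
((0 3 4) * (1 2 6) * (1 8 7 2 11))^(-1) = ((0 3 4)(1 11)(2 6 8 7))^(-1) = (0 4 3)(1 11)(2 7 8 6)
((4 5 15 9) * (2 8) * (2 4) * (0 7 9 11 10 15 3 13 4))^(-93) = ((0 7 9 2 8)(3 13 4 5)(10 15 11))^(-93) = (15)(0 9 8 7 2)(3 5 4 13)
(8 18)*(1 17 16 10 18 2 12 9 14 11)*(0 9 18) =(0 9 14 11 1 17 16 10)(2 12 18 8) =[9, 17, 12, 3, 4, 5, 6, 7, 2, 14, 0, 1, 18, 13, 11, 15, 10, 16, 8]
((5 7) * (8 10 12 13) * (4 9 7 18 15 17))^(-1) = ((4 9 7 5 18 15 17)(8 10 12 13))^(-1) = (4 17 15 18 5 7 9)(8 13 12 10)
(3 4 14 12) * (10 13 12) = (3 4 14 10 13 12) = [0, 1, 2, 4, 14, 5, 6, 7, 8, 9, 13, 11, 3, 12, 10]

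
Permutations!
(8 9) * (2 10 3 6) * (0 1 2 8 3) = [1, 2, 10, 6, 4, 5, 8, 7, 9, 3, 0] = (0 1 2 10)(3 6 8 9)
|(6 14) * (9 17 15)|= 6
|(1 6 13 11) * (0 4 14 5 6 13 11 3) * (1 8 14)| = |(0 4 1 13 3)(5 6 11 8 14)| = 5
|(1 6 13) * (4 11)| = |(1 6 13)(4 11)| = 6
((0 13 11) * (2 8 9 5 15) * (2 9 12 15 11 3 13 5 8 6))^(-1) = ((0 5 11)(2 6)(3 13)(8 12 15 9))^(-1) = (0 11 5)(2 6)(3 13)(8 9 15 12)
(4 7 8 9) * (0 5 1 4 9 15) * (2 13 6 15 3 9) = [5, 4, 13, 9, 7, 1, 15, 8, 3, 2, 10, 11, 12, 6, 14, 0] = (0 5 1 4 7 8 3 9 2 13 6 15)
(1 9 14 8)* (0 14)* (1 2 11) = (0 14 8 2 11 1 9) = [14, 9, 11, 3, 4, 5, 6, 7, 2, 0, 10, 1, 12, 13, 8]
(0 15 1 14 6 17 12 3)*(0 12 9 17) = (0 15 1 14 6)(3 12)(9 17) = [15, 14, 2, 12, 4, 5, 0, 7, 8, 17, 10, 11, 3, 13, 6, 1, 16, 9]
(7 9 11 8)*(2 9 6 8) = (2 9 11)(6 8 7) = [0, 1, 9, 3, 4, 5, 8, 6, 7, 11, 10, 2]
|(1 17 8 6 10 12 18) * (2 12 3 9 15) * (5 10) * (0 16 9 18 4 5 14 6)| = |(0 16 9 15 2 12 4 5 10 3 18 1 17 8)(6 14)| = 14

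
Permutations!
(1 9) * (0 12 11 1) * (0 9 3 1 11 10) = (0 12 10)(1 3) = [12, 3, 2, 1, 4, 5, 6, 7, 8, 9, 0, 11, 10]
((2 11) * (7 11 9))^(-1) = ((2 9 7 11))^(-1) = (2 11 7 9)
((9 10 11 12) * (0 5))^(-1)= (0 5)(9 12 11 10)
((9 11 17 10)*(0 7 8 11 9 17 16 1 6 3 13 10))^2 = (0 8 16 6 13 17 7 11 1 3 10)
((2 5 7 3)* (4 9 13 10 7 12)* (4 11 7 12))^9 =((2 5 4 9 13 10 12 11 7 3))^9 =(2 3 7 11 12 10 13 9 4 5)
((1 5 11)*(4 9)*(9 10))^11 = (1 11 5)(4 9 10)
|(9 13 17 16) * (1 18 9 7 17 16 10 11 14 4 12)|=12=|(1 18 9 13 16 7 17 10 11 14 4 12)|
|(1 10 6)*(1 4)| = |(1 10 6 4)| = 4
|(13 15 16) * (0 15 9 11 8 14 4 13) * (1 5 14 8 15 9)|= 5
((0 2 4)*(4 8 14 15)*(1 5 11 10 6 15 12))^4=(0 12 10)(1 6 2)(4 14 11)(5 15 8)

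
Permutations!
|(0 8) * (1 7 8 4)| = 5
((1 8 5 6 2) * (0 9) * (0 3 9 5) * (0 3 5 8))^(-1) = ((0 8 3 9 5 6 2 1))^(-1) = (0 1 2 6 5 9 3 8)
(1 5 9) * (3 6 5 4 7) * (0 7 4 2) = (0 7 3 6 5 9 1 2) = [7, 2, 0, 6, 4, 9, 5, 3, 8, 1]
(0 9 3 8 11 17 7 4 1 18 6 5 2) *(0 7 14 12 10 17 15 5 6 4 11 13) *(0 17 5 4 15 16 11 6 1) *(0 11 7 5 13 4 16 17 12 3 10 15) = (0 9 10 13 12 15 16 7 6 1 18)(2 5)(3 8 4 11 17 14) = [9, 18, 5, 8, 11, 2, 1, 6, 4, 10, 13, 17, 15, 12, 3, 16, 7, 14, 0]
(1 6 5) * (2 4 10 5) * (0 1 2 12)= (0 1 6 12)(2 4 10 5)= [1, 6, 4, 3, 10, 2, 12, 7, 8, 9, 5, 11, 0]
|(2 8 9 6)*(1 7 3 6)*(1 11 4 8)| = 20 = |(1 7 3 6 2)(4 8 9 11)|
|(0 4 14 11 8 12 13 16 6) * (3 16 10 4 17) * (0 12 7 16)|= 30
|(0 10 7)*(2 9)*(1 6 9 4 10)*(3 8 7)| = 10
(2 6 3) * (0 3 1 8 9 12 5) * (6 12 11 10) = [3, 8, 12, 2, 4, 0, 1, 7, 9, 11, 6, 10, 5] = (0 3 2 12 5)(1 8 9 11 10 6)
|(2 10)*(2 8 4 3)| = |(2 10 8 4 3)| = 5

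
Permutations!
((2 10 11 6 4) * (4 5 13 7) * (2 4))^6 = (2 7 13 5 6 11 10)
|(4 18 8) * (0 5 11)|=3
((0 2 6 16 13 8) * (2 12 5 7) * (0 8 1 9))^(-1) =((0 12 5 7 2 6 16 13 1 9))^(-1) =(0 9 1 13 16 6 2 7 5 12)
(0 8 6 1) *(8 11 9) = (0 11 9 8 6 1) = [11, 0, 2, 3, 4, 5, 1, 7, 6, 8, 10, 9]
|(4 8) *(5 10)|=|(4 8)(5 10)|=2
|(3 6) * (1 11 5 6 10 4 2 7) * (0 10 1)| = |(0 10 4 2 7)(1 11 5 6 3)| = 5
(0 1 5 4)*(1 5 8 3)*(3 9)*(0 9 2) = (0 5 4 9 3 1 8 2) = [5, 8, 0, 1, 9, 4, 6, 7, 2, 3]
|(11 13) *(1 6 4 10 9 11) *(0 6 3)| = |(0 6 4 10 9 11 13 1 3)| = 9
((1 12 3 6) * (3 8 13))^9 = (1 13)(3 12)(6 8) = ((1 12 8 13 3 6))^9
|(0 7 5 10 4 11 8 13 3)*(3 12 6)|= 11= |(0 7 5 10 4 11 8 13 12 6 3)|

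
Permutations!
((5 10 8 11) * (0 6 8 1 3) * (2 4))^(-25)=(0 3 1 10 5 11 8 6)(2 4)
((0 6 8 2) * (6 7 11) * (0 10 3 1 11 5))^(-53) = (0 7 5)(1 8 3 6 10 11 2)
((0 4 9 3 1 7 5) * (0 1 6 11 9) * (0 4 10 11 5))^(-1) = (0 7 1 5 6 3 9 11 10)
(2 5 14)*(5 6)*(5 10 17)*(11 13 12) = (2 6 10 17 5 14)(11 13 12) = [0, 1, 6, 3, 4, 14, 10, 7, 8, 9, 17, 13, 11, 12, 2, 15, 16, 5]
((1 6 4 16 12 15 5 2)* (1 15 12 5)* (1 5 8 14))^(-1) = (1 14 8 16 4 6)(2 5 15)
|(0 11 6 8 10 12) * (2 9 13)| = |(0 11 6 8 10 12)(2 9 13)| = 6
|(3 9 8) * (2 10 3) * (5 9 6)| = 7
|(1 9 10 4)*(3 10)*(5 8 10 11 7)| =9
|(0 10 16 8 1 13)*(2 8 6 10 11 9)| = 21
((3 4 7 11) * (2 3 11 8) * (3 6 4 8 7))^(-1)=((11)(2 6 4 3 8))^(-1)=(11)(2 8 3 4 6)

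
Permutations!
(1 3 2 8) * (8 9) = [0, 3, 9, 2, 4, 5, 6, 7, 1, 8] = (1 3 2 9 8)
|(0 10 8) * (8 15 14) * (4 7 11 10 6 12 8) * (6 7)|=10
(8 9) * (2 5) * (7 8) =[0, 1, 5, 3, 4, 2, 6, 8, 9, 7] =(2 5)(7 8 9)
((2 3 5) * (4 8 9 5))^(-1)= ((2 3 4 8 9 5))^(-1)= (2 5 9 8 4 3)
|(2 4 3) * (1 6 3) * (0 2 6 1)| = 6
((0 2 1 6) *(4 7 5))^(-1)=((0 2 1 6)(4 7 5))^(-1)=(0 6 1 2)(4 5 7)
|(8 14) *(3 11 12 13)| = 4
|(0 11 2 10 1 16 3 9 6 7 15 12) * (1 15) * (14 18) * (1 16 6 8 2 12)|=|(0 11 12)(1 6 7 16 3 9 8 2 10 15)(14 18)|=30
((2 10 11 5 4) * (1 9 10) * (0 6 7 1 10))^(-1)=((0 6 7 1 9)(2 10 11 5 4))^(-1)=(0 9 1 7 6)(2 4 5 11 10)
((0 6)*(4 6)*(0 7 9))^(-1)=((0 4 6 7 9))^(-1)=(0 9 7 6 4)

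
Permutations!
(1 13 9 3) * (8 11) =[0, 13, 2, 1, 4, 5, 6, 7, 11, 3, 10, 8, 12, 9] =(1 13 9 3)(8 11)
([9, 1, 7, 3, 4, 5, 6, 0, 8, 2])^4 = (9)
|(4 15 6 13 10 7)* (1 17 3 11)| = |(1 17 3 11)(4 15 6 13 10 7)| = 12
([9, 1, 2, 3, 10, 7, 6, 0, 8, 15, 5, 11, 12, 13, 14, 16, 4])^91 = (0 16 5 9 4 7 15 10)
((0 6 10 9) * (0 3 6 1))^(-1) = (0 1)(3 9 10 6)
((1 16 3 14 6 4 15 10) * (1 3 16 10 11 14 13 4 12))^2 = ((16)(1 10 3 13 4 15 11 14 6 12))^2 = (16)(1 3 4 11 6)(10 13 15 14 12)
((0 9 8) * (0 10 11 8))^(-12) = ((0 9)(8 10 11))^(-12) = (11)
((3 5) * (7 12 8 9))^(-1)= (3 5)(7 9 8 12)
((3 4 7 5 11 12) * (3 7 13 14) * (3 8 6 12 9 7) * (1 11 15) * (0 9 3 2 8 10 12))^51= ((0 9 7 5 15 1 11 3 4 13 14 10 12 2 8 6))^51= (0 5 11 13 12 6 7 1 4 10 8 9 15 3 14 2)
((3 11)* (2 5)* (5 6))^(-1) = ((2 6 5)(3 11))^(-1) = (2 5 6)(3 11)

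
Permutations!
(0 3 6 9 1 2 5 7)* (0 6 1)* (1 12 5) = (0 3 12 5 7 6 9)(1 2) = [3, 2, 1, 12, 4, 7, 9, 6, 8, 0, 10, 11, 5]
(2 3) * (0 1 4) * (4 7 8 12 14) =(0 1 7 8 12 14 4)(2 3) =[1, 7, 3, 2, 0, 5, 6, 8, 12, 9, 10, 11, 14, 13, 4]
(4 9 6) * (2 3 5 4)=(2 3 5 4 9 6)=[0, 1, 3, 5, 9, 4, 2, 7, 8, 6]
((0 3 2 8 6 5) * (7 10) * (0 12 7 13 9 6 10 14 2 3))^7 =(2 12 9 8 7 6 10 14 5 13)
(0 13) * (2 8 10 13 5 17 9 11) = (0 5 17 9 11 2 8 10 13) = [5, 1, 8, 3, 4, 17, 6, 7, 10, 11, 13, 2, 12, 0, 14, 15, 16, 9]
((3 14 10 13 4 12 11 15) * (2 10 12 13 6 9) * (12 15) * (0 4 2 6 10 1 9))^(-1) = (0 6 9 1 2 13 4)(3 15 14)(11 12)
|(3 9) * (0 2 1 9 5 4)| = 7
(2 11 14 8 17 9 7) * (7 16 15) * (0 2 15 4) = (0 2 11 14 8 17 9 16 4)(7 15) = [2, 1, 11, 3, 0, 5, 6, 15, 17, 16, 10, 14, 12, 13, 8, 7, 4, 9]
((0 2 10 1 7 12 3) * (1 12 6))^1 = ((0 2 10 12 3)(1 7 6))^1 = (0 2 10 12 3)(1 7 6)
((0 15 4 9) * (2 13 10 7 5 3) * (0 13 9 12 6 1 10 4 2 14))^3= ((0 15 2 9 13 4 12 6 1 10 7 5 3 14))^3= (0 9 12 10 3 15 13 6 7 14 2 4 1 5)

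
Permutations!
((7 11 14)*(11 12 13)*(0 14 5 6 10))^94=((0 14 7 12 13 11 5 6 10))^94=(0 13 10 12 6 7 5 14 11)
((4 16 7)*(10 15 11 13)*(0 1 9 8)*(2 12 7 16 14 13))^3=(16)(0 8 9 1)(2 4 10)(7 13 11)(12 14 15)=((16)(0 1 9 8)(2 12 7 4 14 13 10 15 11))^3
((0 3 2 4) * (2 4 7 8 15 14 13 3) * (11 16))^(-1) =(0 4 3 13 14 15 8 7 2)(11 16)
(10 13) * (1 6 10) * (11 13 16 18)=[0, 6, 2, 3, 4, 5, 10, 7, 8, 9, 16, 13, 12, 1, 14, 15, 18, 17, 11]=(1 6 10 16 18 11 13)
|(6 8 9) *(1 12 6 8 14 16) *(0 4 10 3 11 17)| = |(0 4 10 3 11 17)(1 12 6 14 16)(8 9)| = 30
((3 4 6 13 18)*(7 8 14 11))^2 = (3 6 18 4 13)(7 14)(8 11)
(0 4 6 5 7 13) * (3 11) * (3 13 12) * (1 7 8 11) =(0 4 6 5 8 11 13)(1 7 12 3) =[4, 7, 2, 1, 6, 8, 5, 12, 11, 9, 10, 13, 3, 0]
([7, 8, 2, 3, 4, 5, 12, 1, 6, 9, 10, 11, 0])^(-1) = [12, 7, 2, 3, 4, 5, 8, 0, 1, 9, 10, 11, 6]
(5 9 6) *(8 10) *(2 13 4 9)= (2 13 4 9 6 5)(8 10)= [0, 1, 13, 3, 9, 2, 5, 7, 10, 6, 8, 11, 12, 4]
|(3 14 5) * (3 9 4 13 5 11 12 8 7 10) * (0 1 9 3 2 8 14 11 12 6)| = 36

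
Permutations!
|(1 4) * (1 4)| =1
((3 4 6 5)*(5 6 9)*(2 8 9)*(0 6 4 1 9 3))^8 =(0 5 9 1 3 8 2 4 6)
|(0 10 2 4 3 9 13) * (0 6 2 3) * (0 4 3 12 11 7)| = |(0 10 12 11 7)(2 3 9 13 6)| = 5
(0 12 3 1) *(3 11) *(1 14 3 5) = (0 12 11 5 1)(3 14) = [12, 0, 2, 14, 4, 1, 6, 7, 8, 9, 10, 5, 11, 13, 3]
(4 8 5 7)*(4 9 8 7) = [0, 1, 2, 3, 7, 4, 6, 9, 5, 8] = (4 7 9 8 5)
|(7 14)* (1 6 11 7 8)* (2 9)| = |(1 6 11 7 14 8)(2 9)| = 6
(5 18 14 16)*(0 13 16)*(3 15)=(0 13 16 5 18 14)(3 15)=[13, 1, 2, 15, 4, 18, 6, 7, 8, 9, 10, 11, 12, 16, 0, 3, 5, 17, 14]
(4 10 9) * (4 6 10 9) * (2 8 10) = (2 8 10 4 9 6) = [0, 1, 8, 3, 9, 5, 2, 7, 10, 6, 4]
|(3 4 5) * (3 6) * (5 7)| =|(3 4 7 5 6)| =5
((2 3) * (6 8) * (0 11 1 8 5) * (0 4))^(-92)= (0 4 5 6 8 1 11)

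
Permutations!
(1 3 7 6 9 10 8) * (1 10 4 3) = [0, 1, 2, 7, 3, 5, 9, 6, 10, 4, 8] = (3 7 6 9 4)(8 10)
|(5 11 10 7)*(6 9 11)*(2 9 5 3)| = |(2 9 11 10 7 3)(5 6)| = 6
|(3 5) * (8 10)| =|(3 5)(8 10)| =2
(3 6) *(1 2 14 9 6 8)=(1 2 14 9 6 3 8)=[0, 2, 14, 8, 4, 5, 3, 7, 1, 6, 10, 11, 12, 13, 9]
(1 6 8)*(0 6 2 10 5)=(0 6 8 1 2 10 5)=[6, 2, 10, 3, 4, 0, 8, 7, 1, 9, 5]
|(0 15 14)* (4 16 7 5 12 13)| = |(0 15 14)(4 16 7 5 12 13)| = 6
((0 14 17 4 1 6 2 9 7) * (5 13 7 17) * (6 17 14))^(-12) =((0 6 2 9 14 5 13 7)(1 17 4))^(-12) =(17)(0 14)(2 13)(5 6)(7 9)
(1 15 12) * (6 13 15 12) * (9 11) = (1 12)(6 13 15)(9 11) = [0, 12, 2, 3, 4, 5, 13, 7, 8, 11, 10, 9, 1, 15, 14, 6]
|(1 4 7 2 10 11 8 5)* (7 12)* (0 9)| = 18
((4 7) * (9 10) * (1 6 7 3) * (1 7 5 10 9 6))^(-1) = (3 4 7)(5 6 10)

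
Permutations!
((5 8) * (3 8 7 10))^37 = ((3 8 5 7 10))^37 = (3 5 10 8 7)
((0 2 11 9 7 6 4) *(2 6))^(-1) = ((0 6 4)(2 11 9 7))^(-1) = (0 4 6)(2 7 9 11)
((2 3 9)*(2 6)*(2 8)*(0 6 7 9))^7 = (0 8 3 6 2)(7 9)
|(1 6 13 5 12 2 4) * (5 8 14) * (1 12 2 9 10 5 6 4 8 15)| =12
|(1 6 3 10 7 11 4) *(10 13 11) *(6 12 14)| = 8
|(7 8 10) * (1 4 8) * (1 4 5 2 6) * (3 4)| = 20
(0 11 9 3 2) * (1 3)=(0 11 9 1 3 2)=[11, 3, 0, 2, 4, 5, 6, 7, 8, 1, 10, 9]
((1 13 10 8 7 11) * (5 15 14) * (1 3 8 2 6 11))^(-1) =((1 13 10 2 6 11 3 8 7)(5 15 14))^(-1) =(1 7 8 3 11 6 2 10 13)(5 14 15)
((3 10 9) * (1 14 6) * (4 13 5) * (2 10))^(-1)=((1 14 6)(2 10 9 3)(4 13 5))^(-1)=(1 6 14)(2 3 9 10)(4 5 13)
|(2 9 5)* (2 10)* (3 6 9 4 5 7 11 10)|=9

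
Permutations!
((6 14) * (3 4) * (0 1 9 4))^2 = ((0 1 9 4 3)(6 14))^2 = (14)(0 9 3 1 4)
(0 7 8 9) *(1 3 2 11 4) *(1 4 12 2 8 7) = [1, 3, 11, 8, 4, 5, 6, 7, 9, 0, 10, 12, 2] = (0 1 3 8 9)(2 11 12)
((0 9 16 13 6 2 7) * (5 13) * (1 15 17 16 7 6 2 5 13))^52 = (0 9 7)(1 13)(2 15)(5 16)(6 17)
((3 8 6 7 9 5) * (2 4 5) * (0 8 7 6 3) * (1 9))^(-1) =(0 5 4 2 9 1 7 3 8)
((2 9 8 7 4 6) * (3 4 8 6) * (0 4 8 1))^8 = ((0 4 3 8 7 1)(2 9 6))^8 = (0 3 7)(1 4 8)(2 6 9)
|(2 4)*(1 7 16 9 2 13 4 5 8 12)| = 8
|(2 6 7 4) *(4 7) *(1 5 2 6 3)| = 4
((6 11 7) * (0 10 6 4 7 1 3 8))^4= (0 1 10 3 6 8 11)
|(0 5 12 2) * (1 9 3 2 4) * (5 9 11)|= 20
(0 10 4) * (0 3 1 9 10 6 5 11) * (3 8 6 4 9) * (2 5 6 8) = (0 4 2 5 11)(1 3)(9 10) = [4, 3, 5, 1, 2, 11, 6, 7, 8, 10, 9, 0]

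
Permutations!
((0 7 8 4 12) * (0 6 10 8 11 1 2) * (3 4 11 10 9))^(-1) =(0 2 1 11 8 10 7)(3 9 6 12 4)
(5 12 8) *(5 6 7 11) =(5 12 8 6 7 11) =[0, 1, 2, 3, 4, 12, 7, 11, 6, 9, 10, 5, 8]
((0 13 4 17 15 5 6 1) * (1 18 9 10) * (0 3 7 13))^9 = (1 18 15 13)(3 9 5 4)(6 17 7 10)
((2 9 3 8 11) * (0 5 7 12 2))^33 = (0 3 12)(2 5 8)(7 11 9)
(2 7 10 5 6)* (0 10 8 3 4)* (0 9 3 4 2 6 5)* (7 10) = [7, 1, 10, 2, 9, 5, 6, 8, 4, 3, 0] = (0 7 8 4 9 3 2 10)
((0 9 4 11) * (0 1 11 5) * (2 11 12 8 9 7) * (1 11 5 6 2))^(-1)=(0 5 2 6 4 9 8 12 1 7)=((0 7 1 12 8 9 4 6 2 5))^(-1)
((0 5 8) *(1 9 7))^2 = ((0 5 8)(1 9 7))^2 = (0 8 5)(1 7 9)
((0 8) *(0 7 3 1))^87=((0 8 7 3 1))^87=(0 7 1 8 3)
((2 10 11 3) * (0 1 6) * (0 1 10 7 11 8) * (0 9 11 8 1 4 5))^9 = (0 6)(1 5)(2 9)(3 8)(4 10)(7 11)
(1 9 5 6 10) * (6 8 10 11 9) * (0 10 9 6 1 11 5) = (0 10 11 6 5 8 9) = [10, 1, 2, 3, 4, 8, 5, 7, 9, 0, 11, 6]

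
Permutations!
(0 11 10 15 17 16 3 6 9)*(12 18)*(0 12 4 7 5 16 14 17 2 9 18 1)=[11, 0, 9, 6, 7, 16, 18, 5, 8, 12, 15, 10, 1, 13, 17, 2, 3, 14, 4]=(0 11 10 15 2 9 12 1)(3 6 18 4 7 5 16)(14 17)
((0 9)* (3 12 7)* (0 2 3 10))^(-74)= ((0 9 2 3 12 7 10))^(-74)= (0 3 10 2 7 9 12)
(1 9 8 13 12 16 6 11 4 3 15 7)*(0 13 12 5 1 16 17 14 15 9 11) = (0 13 5 1 11 4 3 9 8 12 17 14 15 7 16 6) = [13, 11, 2, 9, 3, 1, 0, 16, 12, 8, 10, 4, 17, 5, 15, 7, 6, 14]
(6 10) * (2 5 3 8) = [0, 1, 5, 8, 4, 3, 10, 7, 2, 9, 6] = (2 5 3 8)(6 10)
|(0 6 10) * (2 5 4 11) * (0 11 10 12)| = 15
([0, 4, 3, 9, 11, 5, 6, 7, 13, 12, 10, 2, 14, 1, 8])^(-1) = [0, 13, 11, 2, 1, 5, 6, 7, 14, 3, 10, 4, 9, 8, 12]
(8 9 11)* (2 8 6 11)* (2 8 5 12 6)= (2 5 12 6 11)(8 9)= [0, 1, 5, 3, 4, 12, 11, 7, 9, 8, 10, 2, 6]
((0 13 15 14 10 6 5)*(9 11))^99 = (0 13 15 14 10 6 5)(9 11)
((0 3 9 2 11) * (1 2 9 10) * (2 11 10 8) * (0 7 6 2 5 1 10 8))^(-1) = (0 3)(1 5 8 2 6 7 11)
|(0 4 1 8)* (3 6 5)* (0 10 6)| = |(0 4 1 8 10 6 5 3)| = 8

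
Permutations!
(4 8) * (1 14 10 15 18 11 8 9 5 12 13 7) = (1 14 10 15 18 11 8 4 9 5 12 13 7) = [0, 14, 2, 3, 9, 12, 6, 1, 4, 5, 15, 8, 13, 7, 10, 18, 16, 17, 11]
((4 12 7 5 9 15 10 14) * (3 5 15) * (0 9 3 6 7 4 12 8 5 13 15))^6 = (0 6)(3 4 10)(5 12 15)(7 9)(8 14 13)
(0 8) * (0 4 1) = (0 8 4 1) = [8, 0, 2, 3, 1, 5, 6, 7, 4]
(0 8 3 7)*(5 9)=[8, 1, 2, 7, 4, 9, 6, 0, 3, 5]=(0 8 3 7)(5 9)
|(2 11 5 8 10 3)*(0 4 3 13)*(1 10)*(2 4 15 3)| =|(0 15 3 4 2 11 5 8 1 10 13)| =11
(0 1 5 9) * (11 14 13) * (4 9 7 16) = (0 1 5 7 16 4 9)(11 14 13) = [1, 5, 2, 3, 9, 7, 6, 16, 8, 0, 10, 14, 12, 11, 13, 15, 4]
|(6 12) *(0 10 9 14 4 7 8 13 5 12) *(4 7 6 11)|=12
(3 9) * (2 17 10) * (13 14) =(2 17 10)(3 9)(13 14) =[0, 1, 17, 9, 4, 5, 6, 7, 8, 3, 2, 11, 12, 14, 13, 15, 16, 10]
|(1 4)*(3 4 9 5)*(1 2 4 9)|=6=|(2 4)(3 9 5)|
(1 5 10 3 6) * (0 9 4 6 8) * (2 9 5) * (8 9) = (0 5 10 3 9 4 6 1 2 8) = [5, 2, 8, 9, 6, 10, 1, 7, 0, 4, 3]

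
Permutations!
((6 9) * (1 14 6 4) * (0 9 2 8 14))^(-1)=(0 1 4 9)(2 6 14 8)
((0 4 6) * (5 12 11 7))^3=(5 7 11 12)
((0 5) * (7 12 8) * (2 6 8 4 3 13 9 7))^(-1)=(0 5)(2 8 6)(3 4 12 7 9 13)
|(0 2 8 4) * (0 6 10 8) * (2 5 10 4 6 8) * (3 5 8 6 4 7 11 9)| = |(0 8 4 6 7 11 9 3 5 10 2)| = 11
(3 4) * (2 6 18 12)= (2 6 18 12)(3 4)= [0, 1, 6, 4, 3, 5, 18, 7, 8, 9, 10, 11, 2, 13, 14, 15, 16, 17, 12]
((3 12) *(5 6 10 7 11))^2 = (12)(5 10 11 6 7)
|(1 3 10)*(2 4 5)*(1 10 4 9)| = 6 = |(10)(1 3 4 5 2 9)|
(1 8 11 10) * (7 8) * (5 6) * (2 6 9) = (1 7 8 11 10)(2 6 5 9) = [0, 7, 6, 3, 4, 9, 5, 8, 11, 2, 1, 10]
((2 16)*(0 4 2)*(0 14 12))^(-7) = ((0 4 2 16 14 12))^(-7) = (0 12 14 16 2 4)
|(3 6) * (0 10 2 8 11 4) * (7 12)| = |(0 10 2 8 11 4)(3 6)(7 12)| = 6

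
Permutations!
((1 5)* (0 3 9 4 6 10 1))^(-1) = (0 5 1 10 6 4 9 3) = ((0 3 9 4 6 10 1 5))^(-1)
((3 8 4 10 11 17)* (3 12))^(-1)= ((3 8 4 10 11 17 12))^(-1)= (3 12 17 11 10 4 8)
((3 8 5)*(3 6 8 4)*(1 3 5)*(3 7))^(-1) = (1 8 6 5 4 3 7)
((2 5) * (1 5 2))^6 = (5)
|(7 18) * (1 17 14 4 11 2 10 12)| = 8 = |(1 17 14 4 11 2 10 12)(7 18)|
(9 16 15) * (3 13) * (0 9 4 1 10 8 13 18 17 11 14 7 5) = [9, 10, 2, 18, 1, 0, 6, 5, 13, 16, 8, 14, 12, 3, 7, 4, 15, 11, 17] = (0 9 16 15 4 1 10 8 13 3 18 17 11 14 7 5)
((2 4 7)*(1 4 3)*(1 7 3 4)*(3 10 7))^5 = (2 4 10 7)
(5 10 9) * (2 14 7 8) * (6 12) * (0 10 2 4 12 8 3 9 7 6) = [10, 1, 14, 9, 12, 2, 8, 3, 4, 5, 7, 11, 0, 13, 6] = (0 10 7 3 9 5 2 14 6 8 4 12)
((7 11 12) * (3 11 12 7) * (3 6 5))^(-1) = (3 5 6 12 7 11)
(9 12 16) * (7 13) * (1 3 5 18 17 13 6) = (1 3 5 18 17 13 7 6)(9 12 16) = [0, 3, 2, 5, 4, 18, 1, 6, 8, 12, 10, 11, 16, 7, 14, 15, 9, 13, 17]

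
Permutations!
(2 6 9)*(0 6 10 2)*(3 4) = (0 6 9)(2 10)(3 4) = [6, 1, 10, 4, 3, 5, 9, 7, 8, 0, 2]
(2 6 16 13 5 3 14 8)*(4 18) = (2 6 16 13 5 3 14 8)(4 18) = [0, 1, 6, 14, 18, 3, 16, 7, 2, 9, 10, 11, 12, 5, 8, 15, 13, 17, 4]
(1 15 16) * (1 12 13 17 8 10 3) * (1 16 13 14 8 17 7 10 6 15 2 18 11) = (1 2 18 11)(3 16 12 14 8 6 15 13 7 10) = [0, 2, 18, 16, 4, 5, 15, 10, 6, 9, 3, 1, 14, 7, 8, 13, 12, 17, 11]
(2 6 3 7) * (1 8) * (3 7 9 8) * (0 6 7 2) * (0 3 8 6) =[0, 8, 7, 9, 4, 5, 2, 3, 1, 6] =(1 8)(2 7 3 9 6)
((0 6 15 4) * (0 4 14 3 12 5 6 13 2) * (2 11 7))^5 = (3 14 15 6 5 12)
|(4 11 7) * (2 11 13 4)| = 6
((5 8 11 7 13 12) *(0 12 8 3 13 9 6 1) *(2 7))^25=(0 12 5 3 13 8 11 2 7 9 6 1)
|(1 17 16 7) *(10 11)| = 4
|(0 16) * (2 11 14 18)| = 4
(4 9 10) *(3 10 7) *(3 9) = [0, 1, 2, 10, 3, 5, 6, 9, 8, 7, 4] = (3 10 4)(7 9)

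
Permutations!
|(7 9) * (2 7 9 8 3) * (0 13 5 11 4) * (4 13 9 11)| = |(0 9 11 13 5 4)(2 7 8 3)| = 12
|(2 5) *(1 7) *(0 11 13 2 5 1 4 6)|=|(0 11 13 2 1 7 4 6)|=8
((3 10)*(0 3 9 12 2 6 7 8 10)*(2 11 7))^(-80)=(7 12 10)(8 11 9)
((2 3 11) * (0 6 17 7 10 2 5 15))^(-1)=(0 15 5 11 3 2 10 7 17 6)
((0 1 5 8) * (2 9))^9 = (0 1 5 8)(2 9)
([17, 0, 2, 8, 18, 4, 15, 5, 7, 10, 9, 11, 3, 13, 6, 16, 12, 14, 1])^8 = (0 8 14 5 15 18 12)(1 3 17 7 6 4 16)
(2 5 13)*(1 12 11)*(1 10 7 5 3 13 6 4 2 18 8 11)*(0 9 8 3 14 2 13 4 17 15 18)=[9, 12, 14, 4, 13, 6, 17, 5, 11, 8, 7, 10, 1, 0, 2, 18, 16, 15, 3]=(0 9 8 11 10 7 5 6 17 15 18 3 4 13)(1 12)(2 14)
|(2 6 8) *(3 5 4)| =|(2 6 8)(3 5 4)| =3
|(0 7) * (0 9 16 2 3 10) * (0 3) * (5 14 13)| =|(0 7 9 16 2)(3 10)(5 14 13)| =30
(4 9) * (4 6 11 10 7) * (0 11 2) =[11, 1, 0, 3, 9, 5, 2, 4, 8, 6, 7, 10] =(0 11 10 7 4 9 6 2)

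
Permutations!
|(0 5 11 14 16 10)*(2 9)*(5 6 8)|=8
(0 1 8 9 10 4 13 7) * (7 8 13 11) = (0 1 13 8 9 10 4 11 7) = [1, 13, 2, 3, 11, 5, 6, 0, 9, 10, 4, 7, 12, 8]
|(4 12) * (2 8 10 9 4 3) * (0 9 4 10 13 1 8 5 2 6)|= 42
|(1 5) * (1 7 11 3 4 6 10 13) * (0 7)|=10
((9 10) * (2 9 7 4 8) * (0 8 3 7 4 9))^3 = (3 10 7 4 9)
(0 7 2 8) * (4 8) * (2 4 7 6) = [6, 1, 7, 3, 8, 5, 2, 4, 0] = (0 6 2 7 4 8)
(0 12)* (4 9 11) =[12, 1, 2, 3, 9, 5, 6, 7, 8, 11, 10, 4, 0] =(0 12)(4 9 11)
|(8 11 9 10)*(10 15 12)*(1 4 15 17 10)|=|(1 4 15 12)(8 11 9 17 10)|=20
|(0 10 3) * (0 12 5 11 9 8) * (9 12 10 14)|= |(0 14 9 8)(3 10)(5 11 12)|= 12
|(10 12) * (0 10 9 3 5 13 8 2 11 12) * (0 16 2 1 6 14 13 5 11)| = |(0 10 16 2)(1 6 14 13 8)(3 11 12 9)| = 20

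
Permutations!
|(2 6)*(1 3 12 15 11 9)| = 6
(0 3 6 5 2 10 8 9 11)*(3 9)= (0 9 11)(2 10 8 3 6 5)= [9, 1, 10, 6, 4, 2, 5, 7, 3, 11, 8, 0]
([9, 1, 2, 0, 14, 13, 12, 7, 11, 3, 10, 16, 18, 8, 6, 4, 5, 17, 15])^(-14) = [9, 1, 2, 0, 18, 13, 4, 7, 11, 3, 10, 16, 14, 8, 15, 12, 5, 17, 6]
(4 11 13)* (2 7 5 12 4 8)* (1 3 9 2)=(1 3 9 2 7 5 12 4 11 13 8)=[0, 3, 7, 9, 11, 12, 6, 5, 1, 2, 10, 13, 4, 8]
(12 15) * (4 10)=[0, 1, 2, 3, 10, 5, 6, 7, 8, 9, 4, 11, 15, 13, 14, 12]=(4 10)(12 15)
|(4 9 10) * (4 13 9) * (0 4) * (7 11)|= |(0 4)(7 11)(9 10 13)|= 6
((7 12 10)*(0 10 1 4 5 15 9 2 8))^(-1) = (0 8 2 9 15 5 4 1 12 7 10)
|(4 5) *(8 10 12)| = 6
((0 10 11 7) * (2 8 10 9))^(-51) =(0 11 8 9 7 10 2)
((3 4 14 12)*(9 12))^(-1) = (3 12 9 14 4)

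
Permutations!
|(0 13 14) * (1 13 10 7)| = 6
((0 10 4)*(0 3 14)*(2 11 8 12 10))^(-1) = (0 14 3 4 10 12 8 11 2)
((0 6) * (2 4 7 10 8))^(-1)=(0 6)(2 8 10 7 4)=((0 6)(2 4 7 10 8))^(-1)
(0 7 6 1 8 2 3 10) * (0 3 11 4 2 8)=(0 7 6 1)(2 11 4)(3 10)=[7, 0, 11, 10, 2, 5, 1, 6, 8, 9, 3, 4]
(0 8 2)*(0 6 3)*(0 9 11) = (0 8 2 6 3 9 11) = [8, 1, 6, 9, 4, 5, 3, 7, 2, 11, 10, 0]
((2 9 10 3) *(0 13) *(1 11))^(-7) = ((0 13)(1 11)(2 9 10 3))^(-7) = (0 13)(1 11)(2 9 10 3)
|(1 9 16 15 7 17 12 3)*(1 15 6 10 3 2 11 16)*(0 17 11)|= |(0 17 12 2)(1 9)(3 15 7 11 16 6 10)|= 28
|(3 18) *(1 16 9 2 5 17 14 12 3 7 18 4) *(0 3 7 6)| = 14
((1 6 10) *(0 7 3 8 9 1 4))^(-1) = (0 4 10 6 1 9 8 3 7)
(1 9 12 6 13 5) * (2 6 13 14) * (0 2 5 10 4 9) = [2, 0, 6, 3, 9, 1, 14, 7, 8, 12, 4, 11, 13, 10, 5] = (0 2 6 14 5 1)(4 9 12 13 10)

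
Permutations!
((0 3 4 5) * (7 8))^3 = ((0 3 4 5)(7 8))^3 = (0 5 4 3)(7 8)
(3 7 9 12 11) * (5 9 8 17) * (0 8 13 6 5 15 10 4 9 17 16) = (0 8 16)(3 7 13 6 5 17 15 10 4 9 12 11) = [8, 1, 2, 7, 9, 17, 5, 13, 16, 12, 4, 3, 11, 6, 14, 10, 0, 15]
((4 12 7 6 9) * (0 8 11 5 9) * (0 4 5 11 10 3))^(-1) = (0 3 10 8)(4 6 7 12)(5 9)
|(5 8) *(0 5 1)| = |(0 5 8 1)| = 4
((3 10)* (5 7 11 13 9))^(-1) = (3 10)(5 9 13 11 7)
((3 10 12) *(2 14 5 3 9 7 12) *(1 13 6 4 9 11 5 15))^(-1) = ((1 13 6 4 9 7 12 11 5 3 10 2 14 15))^(-1) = (1 15 14 2 10 3 5 11 12 7 9 4 6 13)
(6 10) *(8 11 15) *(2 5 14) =(2 5 14)(6 10)(8 11 15) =[0, 1, 5, 3, 4, 14, 10, 7, 11, 9, 6, 15, 12, 13, 2, 8]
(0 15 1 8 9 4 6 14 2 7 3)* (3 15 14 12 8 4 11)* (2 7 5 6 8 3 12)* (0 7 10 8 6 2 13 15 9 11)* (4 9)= (0 14 10 8 11 12 3 7 4 6 13 15 1 9)(2 5)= [14, 9, 5, 7, 6, 2, 13, 4, 11, 0, 8, 12, 3, 15, 10, 1]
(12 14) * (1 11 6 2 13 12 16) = (1 11 6 2 13 12 14 16) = [0, 11, 13, 3, 4, 5, 2, 7, 8, 9, 10, 6, 14, 12, 16, 15, 1]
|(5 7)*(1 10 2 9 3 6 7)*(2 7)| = 4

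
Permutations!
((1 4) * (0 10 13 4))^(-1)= (0 1 4 13 10)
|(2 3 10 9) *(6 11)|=|(2 3 10 9)(6 11)|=4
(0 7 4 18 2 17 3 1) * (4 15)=[7, 0, 17, 1, 18, 5, 6, 15, 8, 9, 10, 11, 12, 13, 14, 4, 16, 3, 2]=(0 7 15 4 18 2 17 3 1)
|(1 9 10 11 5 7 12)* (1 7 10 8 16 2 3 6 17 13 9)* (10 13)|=22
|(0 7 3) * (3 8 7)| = 2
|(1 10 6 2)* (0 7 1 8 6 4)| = |(0 7 1 10 4)(2 8 6)| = 15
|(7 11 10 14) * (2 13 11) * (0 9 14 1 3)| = 10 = |(0 9 14 7 2 13 11 10 1 3)|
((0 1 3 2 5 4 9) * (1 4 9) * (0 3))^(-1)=(0 1 4)(2 3 9 5)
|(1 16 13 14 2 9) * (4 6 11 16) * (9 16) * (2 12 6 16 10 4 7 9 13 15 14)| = 30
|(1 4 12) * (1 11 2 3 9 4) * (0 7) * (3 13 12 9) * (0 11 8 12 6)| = |(0 7 11 2 13 6)(4 9)(8 12)| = 6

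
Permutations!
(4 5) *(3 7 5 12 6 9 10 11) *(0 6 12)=[6, 1, 2, 7, 0, 4, 9, 5, 8, 10, 11, 3, 12]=(12)(0 6 9 10 11 3 7 5 4)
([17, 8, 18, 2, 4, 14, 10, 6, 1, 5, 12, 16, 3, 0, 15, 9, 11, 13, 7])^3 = [0, 8, 6, 7, 4, 9, 3, 12, 1, 15, 2, 16, 18, 13, 5, 14, 11, 17, 10]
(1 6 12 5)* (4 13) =(1 6 12 5)(4 13) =[0, 6, 2, 3, 13, 1, 12, 7, 8, 9, 10, 11, 5, 4]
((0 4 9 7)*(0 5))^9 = (0 5 7 9 4)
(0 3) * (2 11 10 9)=(0 3)(2 11 10 9)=[3, 1, 11, 0, 4, 5, 6, 7, 8, 2, 9, 10]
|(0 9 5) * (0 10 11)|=5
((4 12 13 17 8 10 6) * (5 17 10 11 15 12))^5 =(4 15)(5 12)(6 11)(8 10)(13 17)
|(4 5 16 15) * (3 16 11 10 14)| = |(3 16 15 4 5 11 10 14)| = 8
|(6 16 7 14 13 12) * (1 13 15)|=|(1 13 12 6 16 7 14 15)|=8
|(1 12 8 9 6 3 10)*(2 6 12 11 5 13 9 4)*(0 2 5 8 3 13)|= 13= |(0 2 6 13 9 12 3 10 1 11 8 4 5)|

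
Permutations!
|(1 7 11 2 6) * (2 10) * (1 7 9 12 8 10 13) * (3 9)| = 11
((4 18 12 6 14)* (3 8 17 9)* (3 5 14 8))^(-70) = (4 12 8 9 14 18 6 17 5)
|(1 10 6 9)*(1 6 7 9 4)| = 6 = |(1 10 7 9 6 4)|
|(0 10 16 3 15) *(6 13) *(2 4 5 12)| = 20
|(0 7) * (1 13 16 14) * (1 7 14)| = 3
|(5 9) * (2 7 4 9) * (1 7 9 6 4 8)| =6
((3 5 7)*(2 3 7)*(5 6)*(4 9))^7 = (2 5 6 3)(4 9)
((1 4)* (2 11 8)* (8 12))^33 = (1 4)(2 11 12 8)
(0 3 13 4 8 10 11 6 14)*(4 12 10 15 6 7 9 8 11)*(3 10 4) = (0 10 3 13 12 4 11 7 9 8 15 6 14) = [10, 1, 2, 13, 11, 5, 14, 9, 15, 8, 3, 7, 4, 12, 0, 6]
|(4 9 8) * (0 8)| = 4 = |(0 8 4 9)|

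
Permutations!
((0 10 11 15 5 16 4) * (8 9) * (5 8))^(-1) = ((0 10 11 15 8 9 5 16 4))^(-1) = (0 4 16 5 9 8 15 11 10)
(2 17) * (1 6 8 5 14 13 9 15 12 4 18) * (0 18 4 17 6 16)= (0 18 1 16)(2 6 8 5 14 13 9 15 12 17)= [18, 16, 6, 3, 4, 14, 8, 7, 5, 15, 10, 11, 17, 9, 13, 12, 0, 2, 1]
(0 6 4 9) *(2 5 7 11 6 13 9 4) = (0 13 9)(2 5 7 11 6) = [13, 1, 5, 3, 4, 7, 2, 11, 8, 0, 10, 6, 12, 9]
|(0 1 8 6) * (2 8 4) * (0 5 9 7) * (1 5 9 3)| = |(0 5 3 1 4 2 8 6 9 7)| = 10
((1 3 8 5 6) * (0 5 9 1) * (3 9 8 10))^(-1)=((0 5 6)(1 9)(3 10))^(-1)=(0 6 5)(1 9)(3 10)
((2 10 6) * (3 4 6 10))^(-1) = ((10)(2 3 4 6))^(-1) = (10)(2 6 4 3)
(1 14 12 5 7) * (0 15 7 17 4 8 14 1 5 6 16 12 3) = (0 15 7 5 17 4 8 14 3)(6 16 12) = [15, 1, 2, 0, 8, 17, 16, 5, 14, 9, 10, 11, 6, 13, 3, 7, 12, 4]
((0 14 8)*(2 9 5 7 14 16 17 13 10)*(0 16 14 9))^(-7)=(0 14 8 16 17 13 10 2)(5 9 7)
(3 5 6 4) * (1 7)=(1 7)(3 5 6 4)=[0, 7, 2, 5, 3, 6, 4, 1]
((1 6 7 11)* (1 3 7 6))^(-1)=((3 7 11))^(-1)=(3 11 7)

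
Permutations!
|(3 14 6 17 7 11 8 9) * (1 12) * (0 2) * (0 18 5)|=|(0 2 18 5)(1 12)(3 14 6 17 7 11 8 9)|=8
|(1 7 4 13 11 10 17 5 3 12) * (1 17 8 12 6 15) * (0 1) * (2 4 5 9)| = 63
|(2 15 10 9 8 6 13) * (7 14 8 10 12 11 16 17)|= |(2 15 12 11 16 17 7 14 8 6 13)(9 10)|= 22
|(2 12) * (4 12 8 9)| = 5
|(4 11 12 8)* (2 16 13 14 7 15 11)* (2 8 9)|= 18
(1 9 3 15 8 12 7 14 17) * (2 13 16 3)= (1 9 2 13 16 3 15 8 12 7 14 17)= [0, 9, 13, 15, 4, 5, 6, 14, 12, 2, 10, 11, 7, 16, 17, 8, 3, 1]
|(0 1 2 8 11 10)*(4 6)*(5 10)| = 14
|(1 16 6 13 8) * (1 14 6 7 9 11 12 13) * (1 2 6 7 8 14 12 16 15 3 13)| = |(1 15 3 13 14 7 9 11 16 8 12)(2 6)| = 22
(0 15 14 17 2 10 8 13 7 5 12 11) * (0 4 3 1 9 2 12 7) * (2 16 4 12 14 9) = (0 15 9 16 4 3 1 2 10 8 13)(5 7)(11 12)(14 17) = [15, 2, 10, 1, 3, 7, 6, 5, 13, 16, 8, 12, 11, 0, 17, 9, 4, 14]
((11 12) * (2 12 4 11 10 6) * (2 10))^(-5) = ((2 12)(4 11)(6 10))^(-5) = (2 12)(4 11)(6 10)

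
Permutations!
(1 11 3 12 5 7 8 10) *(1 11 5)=(1 5 7 8 10 11 3 12)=[0, 5, 2, 12, 4, 7, 6, 8, 10, 9, 11, 3, 1]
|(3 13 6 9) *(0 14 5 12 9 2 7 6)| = |(0 14 5 12 9 3 13)(2 7 6)| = 21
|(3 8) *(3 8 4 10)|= 3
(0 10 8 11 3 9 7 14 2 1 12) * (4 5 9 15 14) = [10, 12, 1, 15, 5, 9, 6, 4, 11, 7, 8, 3, 0, 13, 2, 14] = (0 10 8 11 3 15 14 2 1 12)(4 5 9 7)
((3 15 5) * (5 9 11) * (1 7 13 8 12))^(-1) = (1 12 8 13 7)(3 5 11 9 15)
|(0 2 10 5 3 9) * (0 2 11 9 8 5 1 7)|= 21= |(0 11 9 2 10 1 7)(3 8 5)|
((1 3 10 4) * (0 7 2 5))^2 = ((0 7 2 5)(1 3 10 4))^2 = (0 2)(1 10)(3 4)(5 7)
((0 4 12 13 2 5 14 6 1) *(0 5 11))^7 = ((0 4 12 13 2 11)(1 5 14 6))^7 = (0 4 12 13 2 11)(1 6 14 5)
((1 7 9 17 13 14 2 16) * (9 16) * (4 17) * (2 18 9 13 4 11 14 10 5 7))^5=(1 7 10 2 16 5 13)(4 17)(9 11 14 18)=((1 2 13 10 5 7 16)(4 17)(9 11 14 18))^5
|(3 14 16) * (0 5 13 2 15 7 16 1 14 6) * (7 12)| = 10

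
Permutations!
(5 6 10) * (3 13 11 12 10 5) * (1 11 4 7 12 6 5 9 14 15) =(1 11 6 9 14 15)(3 13 4 7 12 10) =[0, 11, 2, 13, 7, 5, 9, 12, 8, 14, 3, 6, 10, 4, 15, 1]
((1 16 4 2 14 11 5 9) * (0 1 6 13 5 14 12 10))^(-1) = (0 10 12 2 4 16 1)(5 13 6 9)(11 14)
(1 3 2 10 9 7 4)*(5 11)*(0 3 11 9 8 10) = (0 3 2)(1 11 5 9 7 4)(8 10) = [3, 11, 0, 2, 1, 9, 6, 4, 10, 7, 8, 5]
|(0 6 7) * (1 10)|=|(0 6 7)(1 10)|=6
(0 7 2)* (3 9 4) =(0 7 2)(3 9 4) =[7, 1, 0, 9, 3, 5, 6, 2, 8, 4]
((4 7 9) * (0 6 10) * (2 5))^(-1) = ((0 6 10)(2 5)(4 7 9))^(-1) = (0 10 6)(2 5)(4 9 7)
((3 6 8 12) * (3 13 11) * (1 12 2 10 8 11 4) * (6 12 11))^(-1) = ((1 11 3 12 13 4)(2 10 8))^(-1) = (1 4 13 12 3 11)(2 8 10)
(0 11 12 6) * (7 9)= [11, 1, 2, 3, 4, 5, 0, 9, 8, 7, 10, 12, 6]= (0 11 12 6)(7 9)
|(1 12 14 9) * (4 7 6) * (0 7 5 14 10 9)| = |(0 7 6 4 5 14)(1 12 10 9)| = 12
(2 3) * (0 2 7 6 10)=(0 2 3 7 6 10)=[2, 1, 3, 7, 4, 5, 10, 6, 8, 9, 0]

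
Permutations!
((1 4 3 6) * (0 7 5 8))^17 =((0 7 5 8)(1 4 3 6))^17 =(0 7 5 8)(1 4 3 6)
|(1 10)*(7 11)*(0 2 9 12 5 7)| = |(0 2 9 12 5 7 11)(1 10)| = 14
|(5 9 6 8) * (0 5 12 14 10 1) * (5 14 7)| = |(0 14 10 1)(5 9 6 8 12 7)| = 12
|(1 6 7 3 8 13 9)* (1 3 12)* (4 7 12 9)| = |(1 6 12)(3 8 13 4 7 9)| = 6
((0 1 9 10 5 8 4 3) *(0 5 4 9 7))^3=(3 9)(4 8)(5 10)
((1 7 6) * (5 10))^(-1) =((1 7 6)(5 10))^(-1) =(1 6 7)(5 10)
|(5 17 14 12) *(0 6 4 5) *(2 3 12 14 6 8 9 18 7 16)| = 36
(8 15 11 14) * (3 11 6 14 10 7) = (3 11 10 7)(6 14 8 15) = [0, 1, 2, 11, 4, 5, 14, 3, 15, 9, 7, 10, 12, 13, 8, 6]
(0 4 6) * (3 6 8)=(0 4 8 3 6)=[4, 1, 2, 6, 8, 5, 0, 7, 3]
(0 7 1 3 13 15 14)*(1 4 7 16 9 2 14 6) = (0 16 9 2 14)(1 3 13 15 6)(4 7) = [16, 3, 14, 13, 7, 5, 1, 4, 8, 2, 10, 11, 12, 15, 0, 6, 9]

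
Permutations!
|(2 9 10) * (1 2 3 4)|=|(1 2 9 10 3 4)|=6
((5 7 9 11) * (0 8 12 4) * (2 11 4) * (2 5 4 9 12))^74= (0 4 11 2 8)(5 12 7)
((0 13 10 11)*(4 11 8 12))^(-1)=((0 13 10 8 12 4 11))^(-1)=(0 11 4 12 8 10 13)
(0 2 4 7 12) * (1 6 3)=[2, 6, 4, 1, 7, 5, 3, 12, 8, 9, 10, 11, 0]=(0 2 4 7 12)(1 6 3)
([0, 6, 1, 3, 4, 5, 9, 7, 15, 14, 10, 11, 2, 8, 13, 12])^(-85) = (1 8 6 15 9 12 14 2 13)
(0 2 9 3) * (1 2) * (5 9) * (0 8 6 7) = (0 1 2 5 9 3 8 6 7) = [1, 2, 5, 8, 4, 9, 7, 0, 6, 3]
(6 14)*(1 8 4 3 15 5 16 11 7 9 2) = (1 8 4 3 15 5 16 11 7 9 2)(6 14) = [0, 8, 1, 15, 3, 16, 14, 9, 4, 2, 10, 7, 12, 13, 6, 5, 11]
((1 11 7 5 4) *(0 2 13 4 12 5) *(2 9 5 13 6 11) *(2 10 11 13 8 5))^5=(0 4)(1 9)(2 10)(5 8 12)(6 11)(7 13)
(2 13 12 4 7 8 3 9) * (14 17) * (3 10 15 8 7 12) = [0, 1, 13, 9, 12, 5, 6, 7, 10, 2, 15, 11, 4, 3, 17, 8, 16, 14] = (2 13 3 9)(4 12)(8 10 15)(14 17)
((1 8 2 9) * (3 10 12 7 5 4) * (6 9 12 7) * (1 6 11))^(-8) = (1 2 11 8 12)(3 7 4 10 5) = ((1 8 2 12 11)(3 10 7 5 4)(6 9))^(-8)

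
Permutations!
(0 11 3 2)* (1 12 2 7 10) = [11, 12, 0, 7, 4, 5, 6, 10, 8, 9, 1, 3, 2] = (0 11 3 7 10 1 12 2)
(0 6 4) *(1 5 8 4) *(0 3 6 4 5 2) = (0 4 3 6 1 2)(5 8) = [4, 2, 0, 6, 3, 8, 1, 7, 5]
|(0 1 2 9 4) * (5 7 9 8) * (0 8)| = |(0 1 2)(4 8 5 7 9)| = 15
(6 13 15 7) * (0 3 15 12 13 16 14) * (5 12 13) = (0 3 15 7 6 16 14)(5 12) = [3, 1, 2, 15, 4, 12, 16, 6, 8, 9, 10, 11, 5, 13, 0, 7, 14]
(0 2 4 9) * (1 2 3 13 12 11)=(0 3 13 12 11 1 2 4 9)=[3, 2, 4, 13, 9, 5, 6, 7, 8, 0, 10, 1, 11, 12]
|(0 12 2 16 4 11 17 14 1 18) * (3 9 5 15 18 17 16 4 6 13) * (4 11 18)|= |(0 12 2 11 16 6 13 3 9 5 15 4 18)(1 17 14)|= 39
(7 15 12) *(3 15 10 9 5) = (3 15 12 7 10 9 5) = [0, 1, 2, 15, 4, 3, 6, 10, 8, 5, 9, 11, 7, 13, 14, 12]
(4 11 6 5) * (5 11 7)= (4 7 5)(6 11)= [0, 1, 2, 3, 7, 4, 11, 5, 8, 9, 10, 6]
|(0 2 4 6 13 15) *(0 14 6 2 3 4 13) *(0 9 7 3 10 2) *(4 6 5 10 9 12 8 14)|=14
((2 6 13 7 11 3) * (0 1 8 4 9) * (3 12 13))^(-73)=(0 8 9 1 4)(2 3 6)(7 13 12 11)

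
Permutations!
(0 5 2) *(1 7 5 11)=(0 11 1 7 5 2)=[11, 7, 0, 3, 4, 2, 6, 5, 8, 9, 10, 1]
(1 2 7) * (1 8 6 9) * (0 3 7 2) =(0 3 7 8 6 9 1) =[3, 0, 2, 7, 4, 5, 9, 8, 6, 1]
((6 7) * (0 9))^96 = (9)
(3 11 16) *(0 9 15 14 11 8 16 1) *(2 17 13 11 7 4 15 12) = (0 9 12 2 17 13 11 1)(3 8 16)(4 15 14 7) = [9, 0, 17, 8, 15, 5, 6, 4, 16, 12, 10, 1, 2, 11, 7, 14, 3, 13]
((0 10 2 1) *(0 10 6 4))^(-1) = (0 4 6)(1 2 10)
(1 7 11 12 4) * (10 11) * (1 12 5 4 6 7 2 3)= (1 2 3)(4 12 6 7 10 11 5)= [0, 2, 3, 1, 12, 4, 7, 10, 8, 9, 11, 5, 6]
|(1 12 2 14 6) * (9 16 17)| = 15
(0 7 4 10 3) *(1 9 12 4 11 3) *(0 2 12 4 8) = (0 7 11 3 2 12 8)(1 9 4 10) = [7, 9, 12, 2, 10, 5, 6, 11, 0, 4, 1, 3, 8]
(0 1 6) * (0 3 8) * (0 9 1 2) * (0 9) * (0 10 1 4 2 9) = (0 9 4 2)(1 6 3 8 10) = [9, 6, 0, 8, 2, 5, 3, 7, 10, 4, 1]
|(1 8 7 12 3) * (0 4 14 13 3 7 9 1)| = 30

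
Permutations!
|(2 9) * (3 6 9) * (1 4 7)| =12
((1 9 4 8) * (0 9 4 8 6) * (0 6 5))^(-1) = (0 5 4 1 8 9)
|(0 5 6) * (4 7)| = 6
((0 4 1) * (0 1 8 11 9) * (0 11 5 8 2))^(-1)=((0 4 2)(5 8)(9 11))^(-1)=(0 2 4)(5 8)(9 11)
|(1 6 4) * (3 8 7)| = |(1 6 4)(3 8 7)| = 3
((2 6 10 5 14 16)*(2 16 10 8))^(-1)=((16)(2 6 8)(5 14 10))^(-1)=(16)(2 8 6)(5 10 14)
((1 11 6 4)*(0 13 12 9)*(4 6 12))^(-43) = ((0 13 4 1 11 12 9))^(-43) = (0 9 12 11 1 4 13)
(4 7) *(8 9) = (4 7)(8 9) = [0, 1, 2, 3, 7, 5, 6, 4, 9, 8]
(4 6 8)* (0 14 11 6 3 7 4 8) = (0 14 11 6)(3 7 4) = [14, 1, 2, 7, 3, 5, 0, 4, 8, 9, 10, 6, 12, 13, 11]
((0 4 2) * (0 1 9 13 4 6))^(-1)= (0 6)(1 2 4 13 9)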